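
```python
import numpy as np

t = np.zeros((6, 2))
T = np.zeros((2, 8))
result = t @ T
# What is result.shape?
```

(6, 8)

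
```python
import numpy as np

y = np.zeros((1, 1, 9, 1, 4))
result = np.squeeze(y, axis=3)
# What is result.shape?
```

(1, 1, 9, 4)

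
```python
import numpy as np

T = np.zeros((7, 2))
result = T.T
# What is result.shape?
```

(2, 7)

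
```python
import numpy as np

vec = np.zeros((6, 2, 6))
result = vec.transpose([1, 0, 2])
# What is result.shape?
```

(2, 6, 6)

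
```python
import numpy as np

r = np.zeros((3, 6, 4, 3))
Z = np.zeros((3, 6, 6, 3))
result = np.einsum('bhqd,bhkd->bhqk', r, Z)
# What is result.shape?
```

(3, 6, 4, 6)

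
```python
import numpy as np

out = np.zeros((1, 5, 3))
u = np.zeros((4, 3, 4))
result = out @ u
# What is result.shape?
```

(4, 5, 4)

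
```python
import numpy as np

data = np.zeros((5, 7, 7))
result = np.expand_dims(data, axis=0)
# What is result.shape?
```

(1, 5, 7, 7)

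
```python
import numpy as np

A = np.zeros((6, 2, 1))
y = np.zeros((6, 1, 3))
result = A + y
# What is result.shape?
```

(6, 2, 3)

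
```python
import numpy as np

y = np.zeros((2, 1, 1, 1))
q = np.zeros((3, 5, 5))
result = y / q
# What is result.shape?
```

(2, 3, 5, 5)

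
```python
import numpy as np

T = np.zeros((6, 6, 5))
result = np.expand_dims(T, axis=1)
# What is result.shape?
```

(6, 1, 6, 5)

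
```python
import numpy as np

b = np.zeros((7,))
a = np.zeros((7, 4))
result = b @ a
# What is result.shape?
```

(4,)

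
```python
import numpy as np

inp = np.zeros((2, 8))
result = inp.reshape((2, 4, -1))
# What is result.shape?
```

(2, 4, 2)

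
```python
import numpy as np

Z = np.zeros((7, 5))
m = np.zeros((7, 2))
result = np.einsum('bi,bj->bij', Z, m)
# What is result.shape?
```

(7, 5, 2)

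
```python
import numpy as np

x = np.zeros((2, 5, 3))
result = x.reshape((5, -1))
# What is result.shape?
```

(5, 6)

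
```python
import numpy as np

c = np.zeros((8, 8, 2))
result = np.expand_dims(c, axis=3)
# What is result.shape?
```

(8, 8, 2, 1)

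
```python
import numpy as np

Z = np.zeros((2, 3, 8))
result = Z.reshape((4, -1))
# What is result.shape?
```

(4, 12)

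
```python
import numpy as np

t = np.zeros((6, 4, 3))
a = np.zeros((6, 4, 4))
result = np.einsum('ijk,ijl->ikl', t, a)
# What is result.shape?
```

(6, 3, 4)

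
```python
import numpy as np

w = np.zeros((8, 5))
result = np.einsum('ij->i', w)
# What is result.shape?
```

(8,)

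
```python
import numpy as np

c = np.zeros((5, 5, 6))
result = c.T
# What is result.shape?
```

(6, 5, 5)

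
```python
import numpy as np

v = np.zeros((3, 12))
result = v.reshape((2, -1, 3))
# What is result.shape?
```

(2, 6, 3)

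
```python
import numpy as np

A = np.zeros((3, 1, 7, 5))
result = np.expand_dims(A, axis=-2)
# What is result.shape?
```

(3, 1, 7, 1, 5)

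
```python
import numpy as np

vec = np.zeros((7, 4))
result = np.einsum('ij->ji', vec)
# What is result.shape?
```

(4, 7)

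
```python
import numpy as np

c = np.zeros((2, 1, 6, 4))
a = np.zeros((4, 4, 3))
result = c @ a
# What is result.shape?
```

(2, 4, 6, 3)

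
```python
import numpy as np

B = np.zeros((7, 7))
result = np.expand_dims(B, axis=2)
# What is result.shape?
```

(7, 7, 1)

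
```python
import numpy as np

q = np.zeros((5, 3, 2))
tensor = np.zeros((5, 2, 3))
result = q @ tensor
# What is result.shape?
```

(5, 3, 3)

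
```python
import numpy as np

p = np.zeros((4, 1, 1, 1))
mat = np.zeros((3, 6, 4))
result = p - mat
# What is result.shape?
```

(4, 3, 6, 4)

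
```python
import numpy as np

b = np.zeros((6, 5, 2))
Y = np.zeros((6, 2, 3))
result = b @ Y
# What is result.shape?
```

(6, 5, 3)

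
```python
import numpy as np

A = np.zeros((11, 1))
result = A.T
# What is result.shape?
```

(1, 11)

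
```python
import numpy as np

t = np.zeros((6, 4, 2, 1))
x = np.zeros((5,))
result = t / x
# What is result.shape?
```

(6, 4, 2, 5)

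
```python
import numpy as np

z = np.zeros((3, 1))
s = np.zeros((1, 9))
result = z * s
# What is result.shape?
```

(3, 9)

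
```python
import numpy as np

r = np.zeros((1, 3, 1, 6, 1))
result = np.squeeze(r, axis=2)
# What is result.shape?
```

(1, 3, 6, 1)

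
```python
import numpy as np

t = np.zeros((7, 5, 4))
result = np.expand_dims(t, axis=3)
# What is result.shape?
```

(7, 5, 4, 1)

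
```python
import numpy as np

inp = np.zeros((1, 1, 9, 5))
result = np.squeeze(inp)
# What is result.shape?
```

(9, 5)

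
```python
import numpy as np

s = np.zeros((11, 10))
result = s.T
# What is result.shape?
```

(10, 11)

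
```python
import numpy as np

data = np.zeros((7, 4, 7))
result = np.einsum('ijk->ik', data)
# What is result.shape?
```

(7, 7)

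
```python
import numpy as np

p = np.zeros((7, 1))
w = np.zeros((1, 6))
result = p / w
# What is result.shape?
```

(7, 6)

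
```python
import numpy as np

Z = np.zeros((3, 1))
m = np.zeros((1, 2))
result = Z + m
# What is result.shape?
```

(3, 2)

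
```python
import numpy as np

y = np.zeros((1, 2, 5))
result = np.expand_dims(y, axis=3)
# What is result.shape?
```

(1, 2, 5, 1)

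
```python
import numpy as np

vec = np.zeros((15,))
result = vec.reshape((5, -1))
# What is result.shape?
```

(5, 3)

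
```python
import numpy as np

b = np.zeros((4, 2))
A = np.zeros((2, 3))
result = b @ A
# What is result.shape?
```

(4, 3)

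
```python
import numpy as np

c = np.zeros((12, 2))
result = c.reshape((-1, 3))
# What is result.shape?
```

(8, 3)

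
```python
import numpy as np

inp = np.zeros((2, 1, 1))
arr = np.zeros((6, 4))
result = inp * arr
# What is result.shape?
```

(2, 6, 4)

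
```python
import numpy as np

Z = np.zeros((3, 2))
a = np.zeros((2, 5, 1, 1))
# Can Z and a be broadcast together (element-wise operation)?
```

Yes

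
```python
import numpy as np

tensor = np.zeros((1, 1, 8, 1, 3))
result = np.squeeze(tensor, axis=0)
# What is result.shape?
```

(1, 8, 1, 3)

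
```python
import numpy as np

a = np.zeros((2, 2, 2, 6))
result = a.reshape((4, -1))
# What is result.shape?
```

(4, 12)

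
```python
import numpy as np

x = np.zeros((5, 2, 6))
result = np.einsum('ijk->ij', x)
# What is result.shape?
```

(5, 2)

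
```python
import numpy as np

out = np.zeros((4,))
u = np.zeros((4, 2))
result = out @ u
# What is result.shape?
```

(2,)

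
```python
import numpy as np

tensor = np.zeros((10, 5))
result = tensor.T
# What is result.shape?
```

(5, 10)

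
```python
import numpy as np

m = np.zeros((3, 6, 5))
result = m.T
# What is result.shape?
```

(5, 6, 3)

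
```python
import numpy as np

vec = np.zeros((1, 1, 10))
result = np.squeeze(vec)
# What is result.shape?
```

(10,)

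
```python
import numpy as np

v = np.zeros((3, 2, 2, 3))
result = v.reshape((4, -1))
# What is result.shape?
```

(4, 9)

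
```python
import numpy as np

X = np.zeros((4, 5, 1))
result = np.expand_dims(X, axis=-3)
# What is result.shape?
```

(4, 1, 5, 1)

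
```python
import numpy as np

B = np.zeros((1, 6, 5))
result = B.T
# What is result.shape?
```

(5, 6, 1)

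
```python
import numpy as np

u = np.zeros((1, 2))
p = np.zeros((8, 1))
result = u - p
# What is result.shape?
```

(8, 2)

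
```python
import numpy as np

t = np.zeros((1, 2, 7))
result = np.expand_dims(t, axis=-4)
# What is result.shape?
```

(1, 1, 2, 7)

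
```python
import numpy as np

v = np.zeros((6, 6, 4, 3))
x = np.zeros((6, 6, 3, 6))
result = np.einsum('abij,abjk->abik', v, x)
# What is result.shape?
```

(6, 6, 4, 6)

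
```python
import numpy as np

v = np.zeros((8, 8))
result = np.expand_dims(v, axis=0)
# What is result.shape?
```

(1, 8, 8)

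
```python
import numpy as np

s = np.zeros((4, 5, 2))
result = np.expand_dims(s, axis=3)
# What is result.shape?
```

(4, 5, 2, 1)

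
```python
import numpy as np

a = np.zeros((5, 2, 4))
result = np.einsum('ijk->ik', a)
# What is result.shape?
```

(5, 4)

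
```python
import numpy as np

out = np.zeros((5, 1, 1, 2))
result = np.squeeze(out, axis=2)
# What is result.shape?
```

(5, 1, 2)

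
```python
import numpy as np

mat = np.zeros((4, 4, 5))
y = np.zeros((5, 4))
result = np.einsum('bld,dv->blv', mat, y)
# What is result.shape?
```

(4, 4, 4)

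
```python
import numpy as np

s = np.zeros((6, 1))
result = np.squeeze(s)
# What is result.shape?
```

(6,)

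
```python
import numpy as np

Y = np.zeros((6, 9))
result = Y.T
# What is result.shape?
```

(9, 6)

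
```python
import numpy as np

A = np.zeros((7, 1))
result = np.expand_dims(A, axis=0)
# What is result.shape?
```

(1, 7, 1)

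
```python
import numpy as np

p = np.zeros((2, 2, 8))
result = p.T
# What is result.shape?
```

(8, 2, 2)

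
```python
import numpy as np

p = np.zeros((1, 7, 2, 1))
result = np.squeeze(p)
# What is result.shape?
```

(7, 2)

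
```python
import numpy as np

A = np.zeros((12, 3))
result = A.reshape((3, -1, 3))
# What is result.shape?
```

(3, 4, 3)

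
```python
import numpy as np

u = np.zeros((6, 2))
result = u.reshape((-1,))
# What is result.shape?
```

(12,)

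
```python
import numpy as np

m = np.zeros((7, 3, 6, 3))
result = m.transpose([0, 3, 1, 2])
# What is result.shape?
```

(7, 3, 3, 6)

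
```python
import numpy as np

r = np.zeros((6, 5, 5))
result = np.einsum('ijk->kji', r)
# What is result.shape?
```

(5, 5, 6)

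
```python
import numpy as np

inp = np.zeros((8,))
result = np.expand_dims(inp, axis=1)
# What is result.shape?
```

(8, 1)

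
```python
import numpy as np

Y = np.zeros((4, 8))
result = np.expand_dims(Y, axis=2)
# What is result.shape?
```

(4, 8, 1)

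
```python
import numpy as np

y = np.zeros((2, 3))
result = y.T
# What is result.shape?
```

(3, 2)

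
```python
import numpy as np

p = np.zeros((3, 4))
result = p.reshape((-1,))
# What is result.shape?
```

(12,)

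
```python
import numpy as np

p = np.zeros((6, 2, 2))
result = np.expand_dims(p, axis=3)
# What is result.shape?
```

(6, 2, 2, 1)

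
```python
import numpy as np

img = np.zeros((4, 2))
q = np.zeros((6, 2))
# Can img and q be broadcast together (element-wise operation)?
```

No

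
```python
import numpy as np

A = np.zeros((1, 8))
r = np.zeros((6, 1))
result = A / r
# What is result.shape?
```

(6, 8)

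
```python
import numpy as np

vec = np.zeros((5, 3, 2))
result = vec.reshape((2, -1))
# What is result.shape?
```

(2, 15)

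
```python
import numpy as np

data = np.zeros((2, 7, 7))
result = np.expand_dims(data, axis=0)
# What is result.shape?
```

(1, 2, 7, 7)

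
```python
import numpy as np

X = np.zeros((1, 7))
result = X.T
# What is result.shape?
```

(7, 1)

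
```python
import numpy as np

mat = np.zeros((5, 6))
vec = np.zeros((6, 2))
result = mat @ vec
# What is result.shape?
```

(5, 2)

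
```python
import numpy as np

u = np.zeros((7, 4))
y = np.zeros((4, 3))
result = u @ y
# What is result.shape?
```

(7, 3)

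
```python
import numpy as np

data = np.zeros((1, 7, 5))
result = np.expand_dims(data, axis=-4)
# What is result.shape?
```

(1, 1, 7, 5)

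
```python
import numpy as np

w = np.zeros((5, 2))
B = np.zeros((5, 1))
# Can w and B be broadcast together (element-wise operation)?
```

Yes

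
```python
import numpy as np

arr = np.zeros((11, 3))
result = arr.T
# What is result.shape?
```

(3, 11)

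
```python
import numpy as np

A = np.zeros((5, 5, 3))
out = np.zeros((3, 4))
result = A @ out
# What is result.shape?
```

(5, 5, 4)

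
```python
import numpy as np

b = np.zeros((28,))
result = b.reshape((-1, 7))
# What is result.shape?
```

(4, 7)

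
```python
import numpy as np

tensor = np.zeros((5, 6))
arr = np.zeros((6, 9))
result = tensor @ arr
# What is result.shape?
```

(5, 9)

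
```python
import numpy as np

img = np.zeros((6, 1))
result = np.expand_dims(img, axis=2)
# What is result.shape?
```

(6, 1, 1)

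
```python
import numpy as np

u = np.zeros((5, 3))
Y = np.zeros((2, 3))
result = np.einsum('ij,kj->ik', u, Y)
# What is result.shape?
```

(5, 2)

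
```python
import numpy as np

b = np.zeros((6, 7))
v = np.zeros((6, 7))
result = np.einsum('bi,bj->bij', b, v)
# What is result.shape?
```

(6, 7, 7)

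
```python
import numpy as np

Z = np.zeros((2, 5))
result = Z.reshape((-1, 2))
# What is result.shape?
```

(5, 2)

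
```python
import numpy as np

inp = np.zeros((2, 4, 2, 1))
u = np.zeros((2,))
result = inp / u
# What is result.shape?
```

(2, 4, 2, 2)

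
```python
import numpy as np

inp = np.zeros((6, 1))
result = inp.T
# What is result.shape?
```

(1, 6)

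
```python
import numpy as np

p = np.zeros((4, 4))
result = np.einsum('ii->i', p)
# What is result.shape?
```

(4,)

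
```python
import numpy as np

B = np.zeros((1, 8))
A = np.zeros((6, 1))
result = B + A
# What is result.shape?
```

(6, 8)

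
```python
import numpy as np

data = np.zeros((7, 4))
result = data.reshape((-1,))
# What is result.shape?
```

(28,)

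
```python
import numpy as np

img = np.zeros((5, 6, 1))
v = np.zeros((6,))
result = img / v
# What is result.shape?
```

(5, 6, 6)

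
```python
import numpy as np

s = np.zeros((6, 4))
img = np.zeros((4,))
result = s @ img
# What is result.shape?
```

(6,)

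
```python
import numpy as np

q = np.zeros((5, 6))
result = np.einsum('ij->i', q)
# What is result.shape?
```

(5,)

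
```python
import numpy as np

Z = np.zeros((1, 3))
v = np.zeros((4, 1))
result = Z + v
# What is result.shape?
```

(4, 3)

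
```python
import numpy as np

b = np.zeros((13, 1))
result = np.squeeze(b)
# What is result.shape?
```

(13,)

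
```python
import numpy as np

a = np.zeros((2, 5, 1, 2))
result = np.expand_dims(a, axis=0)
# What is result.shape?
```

(1, 2, 5, 1, 2)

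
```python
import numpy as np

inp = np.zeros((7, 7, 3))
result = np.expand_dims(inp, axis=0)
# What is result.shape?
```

(1, 7, 7, 3)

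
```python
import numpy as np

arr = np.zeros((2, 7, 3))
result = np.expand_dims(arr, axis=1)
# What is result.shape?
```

(2, 1, 7, 3)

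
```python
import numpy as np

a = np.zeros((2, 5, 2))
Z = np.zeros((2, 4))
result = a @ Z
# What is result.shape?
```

(2, 5, 4)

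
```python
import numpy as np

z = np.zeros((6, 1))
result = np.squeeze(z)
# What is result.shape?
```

(6,)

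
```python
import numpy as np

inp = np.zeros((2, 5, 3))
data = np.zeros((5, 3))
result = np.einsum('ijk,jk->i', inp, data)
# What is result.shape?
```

(2,)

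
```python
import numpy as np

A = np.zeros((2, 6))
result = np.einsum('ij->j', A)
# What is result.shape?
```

(6,)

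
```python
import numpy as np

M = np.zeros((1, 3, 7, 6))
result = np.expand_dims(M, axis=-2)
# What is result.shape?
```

(1, 3, 7, 1, 6)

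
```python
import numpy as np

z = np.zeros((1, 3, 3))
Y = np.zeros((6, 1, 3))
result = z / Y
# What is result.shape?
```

(6, 3, 3)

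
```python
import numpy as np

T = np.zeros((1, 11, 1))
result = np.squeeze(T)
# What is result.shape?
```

(11,)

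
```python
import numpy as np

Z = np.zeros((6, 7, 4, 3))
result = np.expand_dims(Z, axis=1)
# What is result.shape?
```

(6, 1, 7, 4, 3)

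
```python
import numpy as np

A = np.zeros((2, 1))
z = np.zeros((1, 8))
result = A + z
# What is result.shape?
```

(2, 8)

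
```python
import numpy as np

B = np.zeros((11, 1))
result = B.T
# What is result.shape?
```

(1, 11)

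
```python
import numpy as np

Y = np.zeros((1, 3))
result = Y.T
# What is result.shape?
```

(3, 1)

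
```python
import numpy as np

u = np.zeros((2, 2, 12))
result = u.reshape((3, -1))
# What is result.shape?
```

(3, 16)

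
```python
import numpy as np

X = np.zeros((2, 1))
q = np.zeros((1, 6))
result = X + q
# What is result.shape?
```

(2, 6)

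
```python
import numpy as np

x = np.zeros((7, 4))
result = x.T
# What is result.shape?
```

(4, 7)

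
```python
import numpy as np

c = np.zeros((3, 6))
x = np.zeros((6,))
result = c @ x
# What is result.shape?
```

(3,)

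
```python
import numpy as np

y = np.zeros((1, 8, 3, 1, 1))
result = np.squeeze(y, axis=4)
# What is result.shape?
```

(1, 8, 3, 1)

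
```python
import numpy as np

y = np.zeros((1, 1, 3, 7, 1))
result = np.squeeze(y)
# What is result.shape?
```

(3, 7)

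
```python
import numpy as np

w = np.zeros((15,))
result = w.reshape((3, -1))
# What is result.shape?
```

(3, 5)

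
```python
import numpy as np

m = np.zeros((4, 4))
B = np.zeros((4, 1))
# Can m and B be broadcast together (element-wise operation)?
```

Yes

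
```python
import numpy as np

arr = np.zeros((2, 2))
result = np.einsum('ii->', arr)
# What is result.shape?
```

()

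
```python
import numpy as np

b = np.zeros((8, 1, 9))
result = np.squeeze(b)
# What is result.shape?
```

(8, 9)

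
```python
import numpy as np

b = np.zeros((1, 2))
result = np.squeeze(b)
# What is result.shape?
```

(2,)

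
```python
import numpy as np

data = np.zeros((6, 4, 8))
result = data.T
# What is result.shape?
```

(8, 4, 6)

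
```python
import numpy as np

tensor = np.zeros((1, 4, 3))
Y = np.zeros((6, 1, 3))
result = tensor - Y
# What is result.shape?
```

(6, 4, 3)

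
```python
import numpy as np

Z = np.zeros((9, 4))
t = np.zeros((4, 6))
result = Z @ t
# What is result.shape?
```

(9, 6)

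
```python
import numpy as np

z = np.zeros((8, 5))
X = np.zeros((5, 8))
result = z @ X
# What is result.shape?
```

(8, 8)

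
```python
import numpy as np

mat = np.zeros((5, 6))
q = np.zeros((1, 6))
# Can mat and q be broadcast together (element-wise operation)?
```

Yes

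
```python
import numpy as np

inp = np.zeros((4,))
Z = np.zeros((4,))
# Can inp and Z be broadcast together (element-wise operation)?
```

Yes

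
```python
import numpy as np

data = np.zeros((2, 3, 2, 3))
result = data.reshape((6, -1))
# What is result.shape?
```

(6, 6)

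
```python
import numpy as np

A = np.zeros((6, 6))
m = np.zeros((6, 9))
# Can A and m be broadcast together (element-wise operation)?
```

No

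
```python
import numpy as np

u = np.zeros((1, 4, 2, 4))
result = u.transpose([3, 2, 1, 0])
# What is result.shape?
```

(4, 2, 4, 1)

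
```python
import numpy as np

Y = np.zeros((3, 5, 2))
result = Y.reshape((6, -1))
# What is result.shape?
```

(6, 5)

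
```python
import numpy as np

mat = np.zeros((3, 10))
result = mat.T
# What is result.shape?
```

(10, 3)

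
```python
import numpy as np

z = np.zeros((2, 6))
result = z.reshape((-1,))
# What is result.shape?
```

(12,)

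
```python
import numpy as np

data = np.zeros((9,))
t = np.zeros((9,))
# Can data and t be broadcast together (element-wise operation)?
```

Yes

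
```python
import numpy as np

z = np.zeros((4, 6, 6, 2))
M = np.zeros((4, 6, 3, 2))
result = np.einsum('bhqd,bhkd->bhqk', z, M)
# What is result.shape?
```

(4, 6, 6, 3)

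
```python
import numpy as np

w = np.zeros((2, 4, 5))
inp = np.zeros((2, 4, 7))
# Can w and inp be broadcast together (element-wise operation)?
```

No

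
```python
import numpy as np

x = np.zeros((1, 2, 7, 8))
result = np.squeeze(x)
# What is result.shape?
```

(2, 7, 8)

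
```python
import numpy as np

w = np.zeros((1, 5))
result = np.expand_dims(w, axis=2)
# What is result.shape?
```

(1, 5, 1)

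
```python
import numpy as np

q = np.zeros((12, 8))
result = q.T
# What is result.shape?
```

(8, 12)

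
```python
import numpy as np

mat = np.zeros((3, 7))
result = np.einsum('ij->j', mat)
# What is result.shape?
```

(7,)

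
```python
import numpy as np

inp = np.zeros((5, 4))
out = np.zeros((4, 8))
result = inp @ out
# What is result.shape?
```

(5, 8)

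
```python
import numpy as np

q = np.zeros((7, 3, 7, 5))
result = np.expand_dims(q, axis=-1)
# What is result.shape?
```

(7, 3, 7, 5, 1)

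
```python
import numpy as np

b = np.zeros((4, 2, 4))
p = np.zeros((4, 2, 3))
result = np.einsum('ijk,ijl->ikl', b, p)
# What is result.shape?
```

(4, 4, 3)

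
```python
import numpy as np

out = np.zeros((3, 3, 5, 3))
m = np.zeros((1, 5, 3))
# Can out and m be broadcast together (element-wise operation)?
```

Yes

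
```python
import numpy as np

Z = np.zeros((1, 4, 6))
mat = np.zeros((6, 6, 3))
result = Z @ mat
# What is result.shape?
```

(6, 4, 3)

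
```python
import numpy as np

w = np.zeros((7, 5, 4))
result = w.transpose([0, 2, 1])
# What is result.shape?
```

(7, 4, 5)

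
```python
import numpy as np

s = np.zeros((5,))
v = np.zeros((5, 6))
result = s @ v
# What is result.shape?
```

(6,)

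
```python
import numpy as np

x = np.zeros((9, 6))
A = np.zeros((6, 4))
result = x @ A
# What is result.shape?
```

(9, 4)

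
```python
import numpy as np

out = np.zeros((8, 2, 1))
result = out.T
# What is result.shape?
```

(1, 2, 8)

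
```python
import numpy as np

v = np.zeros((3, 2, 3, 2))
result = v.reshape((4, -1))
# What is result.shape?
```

(4, 9)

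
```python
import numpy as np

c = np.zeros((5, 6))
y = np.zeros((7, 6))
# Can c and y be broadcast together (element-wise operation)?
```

No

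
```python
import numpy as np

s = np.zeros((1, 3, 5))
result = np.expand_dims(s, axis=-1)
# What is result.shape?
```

(1, 3, 5, 1)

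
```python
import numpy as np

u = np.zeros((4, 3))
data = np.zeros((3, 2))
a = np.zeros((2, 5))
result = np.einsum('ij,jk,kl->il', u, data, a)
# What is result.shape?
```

(4, 5)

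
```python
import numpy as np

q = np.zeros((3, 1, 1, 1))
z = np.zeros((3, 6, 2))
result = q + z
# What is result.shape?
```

(3, 3, 6, 2)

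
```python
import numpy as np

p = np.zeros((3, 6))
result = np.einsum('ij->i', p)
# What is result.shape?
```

(3,)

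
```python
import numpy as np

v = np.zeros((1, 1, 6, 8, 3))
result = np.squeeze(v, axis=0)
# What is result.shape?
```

(1, 6, 8, 3)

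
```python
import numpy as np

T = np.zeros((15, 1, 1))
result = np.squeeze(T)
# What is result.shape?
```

(15,)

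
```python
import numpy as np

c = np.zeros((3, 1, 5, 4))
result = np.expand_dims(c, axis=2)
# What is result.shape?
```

(3, 1, 1, 5, 4)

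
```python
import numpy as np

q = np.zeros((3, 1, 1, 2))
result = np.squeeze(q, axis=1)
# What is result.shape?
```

(3, 1, 2)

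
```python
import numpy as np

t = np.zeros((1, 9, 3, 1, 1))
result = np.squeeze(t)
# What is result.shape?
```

(9, 3)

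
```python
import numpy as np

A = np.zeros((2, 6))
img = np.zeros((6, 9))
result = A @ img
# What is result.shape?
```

(2, 9)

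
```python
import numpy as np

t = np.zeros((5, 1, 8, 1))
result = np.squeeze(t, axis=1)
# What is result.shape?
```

(5, 8, 1)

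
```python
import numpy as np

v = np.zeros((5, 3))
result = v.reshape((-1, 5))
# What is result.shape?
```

(3, 5)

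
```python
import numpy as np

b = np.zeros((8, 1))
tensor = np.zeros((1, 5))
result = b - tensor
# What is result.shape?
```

(8, 5)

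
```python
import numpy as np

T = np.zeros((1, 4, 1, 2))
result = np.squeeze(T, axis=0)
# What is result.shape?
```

(4, 1, 2)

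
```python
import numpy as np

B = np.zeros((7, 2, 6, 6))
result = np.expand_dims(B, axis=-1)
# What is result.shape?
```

(7, 2, 6, 6, 1)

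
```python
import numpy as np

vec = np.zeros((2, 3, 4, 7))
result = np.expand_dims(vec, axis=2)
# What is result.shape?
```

(2, 3, 1, 4, 7)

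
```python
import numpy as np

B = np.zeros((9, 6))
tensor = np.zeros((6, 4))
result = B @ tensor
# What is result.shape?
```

(9, 4)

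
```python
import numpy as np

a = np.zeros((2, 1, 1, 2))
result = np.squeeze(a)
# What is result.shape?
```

(2, 2)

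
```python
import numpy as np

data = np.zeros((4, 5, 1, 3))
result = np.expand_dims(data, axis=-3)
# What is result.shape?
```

(4, 5, 1, 1, 3)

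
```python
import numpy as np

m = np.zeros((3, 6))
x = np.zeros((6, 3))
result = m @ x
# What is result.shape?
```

(3, 3)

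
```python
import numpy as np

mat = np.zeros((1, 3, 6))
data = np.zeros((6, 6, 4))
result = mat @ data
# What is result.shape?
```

(6, 3, 4)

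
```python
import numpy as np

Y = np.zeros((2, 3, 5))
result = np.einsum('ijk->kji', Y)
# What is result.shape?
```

(5, 3, 2)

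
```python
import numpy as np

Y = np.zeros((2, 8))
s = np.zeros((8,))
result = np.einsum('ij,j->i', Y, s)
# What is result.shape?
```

(2,)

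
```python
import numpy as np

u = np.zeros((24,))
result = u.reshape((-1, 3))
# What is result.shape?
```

(8, 3)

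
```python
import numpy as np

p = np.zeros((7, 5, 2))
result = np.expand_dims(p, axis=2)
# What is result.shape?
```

(7, 5, 1, 2)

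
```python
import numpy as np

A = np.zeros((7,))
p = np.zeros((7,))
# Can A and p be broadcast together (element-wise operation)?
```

Yes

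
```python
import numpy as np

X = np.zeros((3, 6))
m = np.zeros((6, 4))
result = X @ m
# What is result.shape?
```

(3, 4)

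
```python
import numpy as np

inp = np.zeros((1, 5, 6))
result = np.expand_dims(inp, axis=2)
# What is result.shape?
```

(1, 5, 1, 6)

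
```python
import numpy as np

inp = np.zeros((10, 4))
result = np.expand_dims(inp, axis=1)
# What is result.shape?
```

(10, 1, 4)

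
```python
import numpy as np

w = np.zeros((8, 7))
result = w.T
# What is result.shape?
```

(7, 8)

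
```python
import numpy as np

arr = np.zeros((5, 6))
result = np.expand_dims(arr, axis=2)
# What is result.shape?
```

(5, 6, 1)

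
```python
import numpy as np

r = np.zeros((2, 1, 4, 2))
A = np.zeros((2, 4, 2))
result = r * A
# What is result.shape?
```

(2, 2, 4, 2)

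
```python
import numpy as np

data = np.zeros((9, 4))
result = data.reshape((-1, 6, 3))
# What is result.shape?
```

(2, 6, 3)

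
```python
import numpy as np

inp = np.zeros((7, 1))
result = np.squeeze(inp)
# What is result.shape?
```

(7,)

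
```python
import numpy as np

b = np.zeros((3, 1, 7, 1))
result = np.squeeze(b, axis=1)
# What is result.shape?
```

(3, 7, 1)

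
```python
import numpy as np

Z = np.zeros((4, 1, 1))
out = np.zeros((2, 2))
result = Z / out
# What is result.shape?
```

(4, 2, 2)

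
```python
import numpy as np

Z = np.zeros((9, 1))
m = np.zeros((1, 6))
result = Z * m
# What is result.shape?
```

(9, 6)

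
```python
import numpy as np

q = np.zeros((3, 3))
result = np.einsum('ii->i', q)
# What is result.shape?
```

(3,)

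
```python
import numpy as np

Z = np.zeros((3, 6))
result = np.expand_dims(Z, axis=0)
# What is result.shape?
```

(1, 3, 6)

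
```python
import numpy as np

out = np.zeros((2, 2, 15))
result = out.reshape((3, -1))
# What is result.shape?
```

(3, 20)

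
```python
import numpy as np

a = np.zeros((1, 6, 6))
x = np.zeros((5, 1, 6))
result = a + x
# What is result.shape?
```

(5, 6, 6)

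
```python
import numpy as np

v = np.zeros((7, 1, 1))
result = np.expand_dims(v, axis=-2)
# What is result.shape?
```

(7, 1, 1, 1)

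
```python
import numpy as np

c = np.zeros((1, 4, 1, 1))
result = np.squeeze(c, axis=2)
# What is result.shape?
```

(1, 4, 1)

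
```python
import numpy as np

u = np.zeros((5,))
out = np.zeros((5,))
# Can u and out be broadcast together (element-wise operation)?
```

Yes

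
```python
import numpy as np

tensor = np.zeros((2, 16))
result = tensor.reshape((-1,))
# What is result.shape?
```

(32,)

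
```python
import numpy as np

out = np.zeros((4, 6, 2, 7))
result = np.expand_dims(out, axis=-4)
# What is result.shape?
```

(4, 1, 6, 2, 7)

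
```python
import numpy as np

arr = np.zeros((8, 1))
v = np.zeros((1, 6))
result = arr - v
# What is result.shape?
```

(8, 6)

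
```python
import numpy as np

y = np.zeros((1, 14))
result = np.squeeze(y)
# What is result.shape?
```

(14,)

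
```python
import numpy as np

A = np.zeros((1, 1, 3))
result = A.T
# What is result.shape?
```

(3, 1, 1)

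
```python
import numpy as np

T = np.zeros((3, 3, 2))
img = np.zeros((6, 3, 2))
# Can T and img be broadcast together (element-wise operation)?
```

No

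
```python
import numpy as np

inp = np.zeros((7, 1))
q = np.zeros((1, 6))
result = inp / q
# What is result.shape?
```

(7, 6)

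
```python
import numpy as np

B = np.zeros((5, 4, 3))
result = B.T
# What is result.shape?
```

(3, 4, 5)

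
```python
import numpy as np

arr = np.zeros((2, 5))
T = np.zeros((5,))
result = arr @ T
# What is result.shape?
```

(2,)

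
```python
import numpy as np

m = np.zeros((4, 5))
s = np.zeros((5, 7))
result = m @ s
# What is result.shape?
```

(4, 7)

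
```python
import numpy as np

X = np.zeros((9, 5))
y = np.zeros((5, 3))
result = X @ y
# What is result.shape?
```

(9, 3)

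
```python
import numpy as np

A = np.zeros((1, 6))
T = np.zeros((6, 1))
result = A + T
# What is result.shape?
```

(6, 6)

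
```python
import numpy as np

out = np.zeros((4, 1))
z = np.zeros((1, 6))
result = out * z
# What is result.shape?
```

(4, 6)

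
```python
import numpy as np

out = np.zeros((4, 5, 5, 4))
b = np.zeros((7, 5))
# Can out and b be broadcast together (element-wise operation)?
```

No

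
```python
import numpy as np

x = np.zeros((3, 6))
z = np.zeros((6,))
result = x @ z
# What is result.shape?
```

(3,)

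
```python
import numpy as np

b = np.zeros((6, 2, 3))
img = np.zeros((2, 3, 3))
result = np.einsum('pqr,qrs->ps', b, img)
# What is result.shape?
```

(6, 3)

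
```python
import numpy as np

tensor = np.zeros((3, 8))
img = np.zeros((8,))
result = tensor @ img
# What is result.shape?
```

(3,)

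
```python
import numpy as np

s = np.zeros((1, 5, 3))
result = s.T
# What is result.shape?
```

(3, 5, 1)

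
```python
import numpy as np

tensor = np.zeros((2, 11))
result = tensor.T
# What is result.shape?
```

(11, 2)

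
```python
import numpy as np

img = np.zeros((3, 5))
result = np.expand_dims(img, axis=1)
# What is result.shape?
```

(3, 1, 5)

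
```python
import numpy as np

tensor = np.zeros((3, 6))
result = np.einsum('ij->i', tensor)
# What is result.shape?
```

(3,)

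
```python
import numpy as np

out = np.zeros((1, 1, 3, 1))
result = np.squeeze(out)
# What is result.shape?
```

(3,)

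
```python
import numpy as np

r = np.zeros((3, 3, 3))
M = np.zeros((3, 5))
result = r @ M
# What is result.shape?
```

(3, 3, 5)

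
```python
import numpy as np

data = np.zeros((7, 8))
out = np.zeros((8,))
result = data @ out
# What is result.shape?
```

(7,)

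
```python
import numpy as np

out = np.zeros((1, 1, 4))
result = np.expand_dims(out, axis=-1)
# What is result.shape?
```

(1, 1, 4, 1)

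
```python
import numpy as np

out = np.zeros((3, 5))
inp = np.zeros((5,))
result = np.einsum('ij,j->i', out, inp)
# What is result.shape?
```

(3,)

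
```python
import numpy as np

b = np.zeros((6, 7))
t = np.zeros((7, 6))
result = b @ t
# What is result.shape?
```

(6, 6)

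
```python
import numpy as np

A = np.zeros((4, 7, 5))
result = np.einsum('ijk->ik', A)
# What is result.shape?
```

(4, 5)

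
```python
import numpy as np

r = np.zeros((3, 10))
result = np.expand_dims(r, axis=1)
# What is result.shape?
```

(3, 1, 10)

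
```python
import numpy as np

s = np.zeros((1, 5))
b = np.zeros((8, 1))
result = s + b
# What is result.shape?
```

(8, 5)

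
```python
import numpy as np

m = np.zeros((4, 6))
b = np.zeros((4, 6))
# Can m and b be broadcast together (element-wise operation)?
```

Yes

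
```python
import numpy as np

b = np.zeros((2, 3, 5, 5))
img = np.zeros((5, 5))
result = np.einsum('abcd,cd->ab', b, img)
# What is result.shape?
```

(2, 3)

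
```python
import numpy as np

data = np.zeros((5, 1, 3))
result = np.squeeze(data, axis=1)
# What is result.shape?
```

(5, 3)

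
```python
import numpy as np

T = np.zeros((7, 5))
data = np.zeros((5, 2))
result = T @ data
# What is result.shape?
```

(7, 2)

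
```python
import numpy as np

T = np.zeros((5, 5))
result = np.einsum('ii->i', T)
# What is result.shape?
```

(5,)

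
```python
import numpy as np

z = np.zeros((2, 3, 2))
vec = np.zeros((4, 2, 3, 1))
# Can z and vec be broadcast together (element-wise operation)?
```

Yes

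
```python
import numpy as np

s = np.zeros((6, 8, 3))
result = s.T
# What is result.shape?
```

(3, 8, 6)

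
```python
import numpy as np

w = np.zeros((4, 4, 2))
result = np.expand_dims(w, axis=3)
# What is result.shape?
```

(4, 4, 2, 1)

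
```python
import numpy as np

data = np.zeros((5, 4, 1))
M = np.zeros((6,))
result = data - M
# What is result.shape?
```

(5, 4, 6)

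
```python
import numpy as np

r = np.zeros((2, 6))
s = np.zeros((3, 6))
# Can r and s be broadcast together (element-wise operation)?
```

No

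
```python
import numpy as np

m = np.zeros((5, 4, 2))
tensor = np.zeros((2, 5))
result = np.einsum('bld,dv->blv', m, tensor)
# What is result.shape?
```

(5, 4, 5)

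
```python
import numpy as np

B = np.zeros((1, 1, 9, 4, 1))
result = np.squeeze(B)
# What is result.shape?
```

(9, 4)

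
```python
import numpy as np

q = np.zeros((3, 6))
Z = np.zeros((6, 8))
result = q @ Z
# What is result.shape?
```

(3, 8)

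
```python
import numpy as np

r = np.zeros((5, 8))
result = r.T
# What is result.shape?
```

(8, 5)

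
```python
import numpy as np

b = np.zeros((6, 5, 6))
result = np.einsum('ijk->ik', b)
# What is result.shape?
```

(6, 6)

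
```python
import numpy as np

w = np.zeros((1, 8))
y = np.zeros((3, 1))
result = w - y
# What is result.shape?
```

(3, 8)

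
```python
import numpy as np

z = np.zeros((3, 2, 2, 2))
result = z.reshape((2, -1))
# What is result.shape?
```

(2, 12)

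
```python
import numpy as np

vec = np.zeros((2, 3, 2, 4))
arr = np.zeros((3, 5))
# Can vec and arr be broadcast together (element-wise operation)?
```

No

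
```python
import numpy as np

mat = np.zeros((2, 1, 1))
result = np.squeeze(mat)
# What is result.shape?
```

(2,)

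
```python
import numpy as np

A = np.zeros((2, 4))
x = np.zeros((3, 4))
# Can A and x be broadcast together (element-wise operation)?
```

No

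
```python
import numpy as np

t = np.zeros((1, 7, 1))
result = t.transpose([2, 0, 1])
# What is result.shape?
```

(1, 1, 7)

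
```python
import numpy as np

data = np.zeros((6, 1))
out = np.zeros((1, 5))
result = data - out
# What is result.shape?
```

(6, 5)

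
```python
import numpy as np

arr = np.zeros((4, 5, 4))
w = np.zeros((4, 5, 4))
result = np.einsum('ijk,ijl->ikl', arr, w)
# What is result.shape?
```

(4, 4, 4)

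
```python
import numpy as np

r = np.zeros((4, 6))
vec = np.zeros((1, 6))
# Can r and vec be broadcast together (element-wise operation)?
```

Yes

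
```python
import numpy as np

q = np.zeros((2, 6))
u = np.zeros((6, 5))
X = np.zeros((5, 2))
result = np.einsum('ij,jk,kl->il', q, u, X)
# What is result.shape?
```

(2, 2)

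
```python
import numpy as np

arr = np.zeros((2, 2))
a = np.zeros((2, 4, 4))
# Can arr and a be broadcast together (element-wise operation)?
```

No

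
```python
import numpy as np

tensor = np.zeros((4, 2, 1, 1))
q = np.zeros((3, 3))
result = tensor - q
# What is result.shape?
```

(4, 2, 3, 3)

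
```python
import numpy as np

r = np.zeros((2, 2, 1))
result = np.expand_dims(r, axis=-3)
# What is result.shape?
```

(2, 1, 2, 1)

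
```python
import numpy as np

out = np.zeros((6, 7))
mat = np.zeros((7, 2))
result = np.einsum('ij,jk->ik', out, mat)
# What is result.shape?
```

(6, 2)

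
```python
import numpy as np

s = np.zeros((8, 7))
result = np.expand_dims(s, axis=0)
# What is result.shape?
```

(1, 8, 7)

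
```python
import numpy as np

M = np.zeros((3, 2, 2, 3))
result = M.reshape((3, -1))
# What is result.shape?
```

(3, 12)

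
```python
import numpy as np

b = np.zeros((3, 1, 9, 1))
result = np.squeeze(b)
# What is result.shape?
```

(3, 9)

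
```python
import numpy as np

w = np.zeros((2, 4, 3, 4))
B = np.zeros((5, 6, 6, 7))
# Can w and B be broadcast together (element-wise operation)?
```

No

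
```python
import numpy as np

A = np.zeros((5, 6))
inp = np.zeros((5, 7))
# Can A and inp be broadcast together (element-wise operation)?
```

No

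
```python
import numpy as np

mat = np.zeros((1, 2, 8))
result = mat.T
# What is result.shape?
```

(8, 2, 1)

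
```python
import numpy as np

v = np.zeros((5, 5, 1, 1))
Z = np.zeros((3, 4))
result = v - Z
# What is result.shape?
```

(5, 5, 3, 4)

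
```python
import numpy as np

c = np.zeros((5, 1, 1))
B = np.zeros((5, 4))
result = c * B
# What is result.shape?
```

(5, 5, 4)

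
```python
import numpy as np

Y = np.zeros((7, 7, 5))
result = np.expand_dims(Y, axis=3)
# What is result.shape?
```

(7, 7, 5, 1)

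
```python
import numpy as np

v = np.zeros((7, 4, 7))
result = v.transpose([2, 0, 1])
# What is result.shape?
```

(7, 7, 4)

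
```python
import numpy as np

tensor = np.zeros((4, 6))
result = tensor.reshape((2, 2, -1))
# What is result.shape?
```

(2, 2, 6)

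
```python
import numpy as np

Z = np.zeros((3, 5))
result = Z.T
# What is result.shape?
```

(5, 3)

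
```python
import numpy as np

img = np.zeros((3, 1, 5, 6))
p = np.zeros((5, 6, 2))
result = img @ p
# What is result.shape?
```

(3, 5, 5, 2)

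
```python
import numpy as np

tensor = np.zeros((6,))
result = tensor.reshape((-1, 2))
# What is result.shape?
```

(3, 2)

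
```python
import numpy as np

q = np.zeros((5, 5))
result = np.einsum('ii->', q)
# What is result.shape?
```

()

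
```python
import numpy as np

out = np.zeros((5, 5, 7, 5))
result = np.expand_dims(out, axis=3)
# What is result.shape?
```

(5, 5, 7, 1, 5)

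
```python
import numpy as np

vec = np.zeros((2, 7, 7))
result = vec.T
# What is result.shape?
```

(7, 7, 2)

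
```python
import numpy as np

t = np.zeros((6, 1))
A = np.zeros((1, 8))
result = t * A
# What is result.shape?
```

(6, 8)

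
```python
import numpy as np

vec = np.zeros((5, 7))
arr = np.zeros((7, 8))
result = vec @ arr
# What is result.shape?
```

(5, 8)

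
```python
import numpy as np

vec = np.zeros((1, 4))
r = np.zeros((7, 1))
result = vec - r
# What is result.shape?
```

(7, 4)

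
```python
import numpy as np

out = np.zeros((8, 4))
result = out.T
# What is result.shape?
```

(4, 8)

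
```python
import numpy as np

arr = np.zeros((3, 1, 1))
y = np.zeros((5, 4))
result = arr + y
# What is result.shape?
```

(3, 5, 4)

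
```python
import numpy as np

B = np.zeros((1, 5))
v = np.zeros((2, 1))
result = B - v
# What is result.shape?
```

(2, 5)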